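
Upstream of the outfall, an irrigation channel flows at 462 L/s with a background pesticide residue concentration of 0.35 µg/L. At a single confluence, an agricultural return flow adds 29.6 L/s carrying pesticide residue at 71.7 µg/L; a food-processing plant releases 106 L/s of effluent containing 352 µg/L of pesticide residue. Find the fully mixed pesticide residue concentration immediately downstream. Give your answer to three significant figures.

66.3 µg/L

Flow-weighted average: C = (462.0·0.3500 + 29.60·71.70 + 106.0·352.0) / 597.6 = 39600/597.6 = 66.26 µg/L.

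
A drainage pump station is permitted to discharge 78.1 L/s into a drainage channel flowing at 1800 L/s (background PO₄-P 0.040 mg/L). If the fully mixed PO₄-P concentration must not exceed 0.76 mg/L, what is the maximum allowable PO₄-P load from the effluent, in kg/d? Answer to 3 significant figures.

117 kg/d

Mass balance at the limit: 1800·0.04000 + 78.10·Cₑ = 1878·0.76 → Cₑ = 17.35 mg/L.
78.10 L/s = 0.07810 m³/s. Load = 0.07810 m³/s × 17.35 g/m³ × 86 400 s/d = 117.1 kg/d.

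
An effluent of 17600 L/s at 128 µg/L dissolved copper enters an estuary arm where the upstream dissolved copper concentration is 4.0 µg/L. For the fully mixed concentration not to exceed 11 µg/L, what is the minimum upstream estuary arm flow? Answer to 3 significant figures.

294000 L/s

Set C_mix = 11: (Q·4.000 + 17600·128.0) / (Q + 17600) = 11
→ Q = 17600·(128.0 − 11)/(11 − 4.000) = 294200 L/s.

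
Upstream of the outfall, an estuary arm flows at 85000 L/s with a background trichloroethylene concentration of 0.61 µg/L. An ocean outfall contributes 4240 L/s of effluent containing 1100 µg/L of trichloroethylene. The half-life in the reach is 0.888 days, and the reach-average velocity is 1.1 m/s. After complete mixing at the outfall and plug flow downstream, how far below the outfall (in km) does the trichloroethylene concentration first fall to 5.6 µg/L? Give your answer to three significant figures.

Mixed concentration C = ΣQC/ΣQ = (85000·0.6100 + 4240·1100) / 89240 = 4716000/89240 = 52.84 µg/L.
Half-life 0.888 d → k = ln 2 / 0.888 = 0.7806 d⁻¹.
Set 52.84·exp(−k·t) = 5.6 → t = ln(52.84/5.6)/k = 248400 s = 69.01 h.
Distance = v·t = 1.1·248400 = 273300 m = 273.3 km.

273 km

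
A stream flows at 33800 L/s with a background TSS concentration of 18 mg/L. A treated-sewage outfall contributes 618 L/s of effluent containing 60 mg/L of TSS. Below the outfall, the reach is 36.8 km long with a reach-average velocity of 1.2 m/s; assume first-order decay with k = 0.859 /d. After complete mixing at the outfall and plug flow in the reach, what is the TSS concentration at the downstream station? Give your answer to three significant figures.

13.8 mg/L

Mass balance: C = (33800·18.00 + 618.0·60.00) / 34420 = 645500/34420 = 18.75 mg/L.
Travel time t = 36.8·1000 / 1.2 = 30670 s = 8.519 h.
Applying C = C₀e^(−kt): 18.75 × 0.7372 = 13.83 mg/L.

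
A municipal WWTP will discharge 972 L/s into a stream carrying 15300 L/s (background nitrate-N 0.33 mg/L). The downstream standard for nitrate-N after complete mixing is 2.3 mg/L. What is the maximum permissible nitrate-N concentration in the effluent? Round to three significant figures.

33.3 mg/L

At the limit, (Qr·Cr + Qe·Cₑ)/(Qr + Qe) = 2.3:
Cₑ = (16270·2.3 − 15300·0.3300) / 972.0 = 33.31 mg/L.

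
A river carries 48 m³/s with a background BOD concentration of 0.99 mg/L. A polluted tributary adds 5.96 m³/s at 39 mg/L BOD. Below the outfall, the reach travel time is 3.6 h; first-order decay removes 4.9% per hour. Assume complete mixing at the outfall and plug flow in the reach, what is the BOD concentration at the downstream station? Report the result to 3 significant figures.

Flow-weighted average: C = (48.00·0.9900 + 5.960·39.00) / 53.96 = 280.0/53.96 = 5.188 mg/L.
4.9%/h lost → k = −ln(1 − 0.049) = 0.05024 h⁻¹.
Decay over the reach: 5.188·exp(−kt) = 5.188·0.8345 = 4.330 mg/L.

4.33 mg/L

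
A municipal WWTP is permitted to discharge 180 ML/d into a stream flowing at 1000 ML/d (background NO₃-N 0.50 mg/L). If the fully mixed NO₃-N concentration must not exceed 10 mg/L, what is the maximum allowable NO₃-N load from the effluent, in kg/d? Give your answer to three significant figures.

11300 kg/d

Mass balance at the limit: 1000·0.5000 + 180.0·Cₑ = 1180·10 → Cₑ = 62.78 mg/L.
180.0 ML/d = 2.083 m³/s. Load = 2.083 m³/s × 62.78 g/m³ × 86 400 s/d = 11300 kg/d.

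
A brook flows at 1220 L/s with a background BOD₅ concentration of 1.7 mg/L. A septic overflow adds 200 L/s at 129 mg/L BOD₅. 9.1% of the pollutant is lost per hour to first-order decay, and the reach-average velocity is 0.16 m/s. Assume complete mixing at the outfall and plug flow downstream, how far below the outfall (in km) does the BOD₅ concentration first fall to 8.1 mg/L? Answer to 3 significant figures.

Conservation of mass: C = (1220·1.700 + 200.0·129.0) / 1420 = 27870/1420 = 19.63 mg/L.
9.1%/h lost → k = −ln(1 − 0.091) = 0.09541 h⁻¹.
Set 19.63·exp(−k·t) = 8.1 → t = ln(19.63/8.1)/k = 33400 s = 9.278 h.
Distance = v·t = 0.16·33400 = 5344 m = 5.344 km.

5.34 km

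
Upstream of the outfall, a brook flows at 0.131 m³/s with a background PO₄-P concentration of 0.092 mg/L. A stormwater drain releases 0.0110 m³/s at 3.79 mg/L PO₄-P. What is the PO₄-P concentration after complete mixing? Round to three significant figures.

0.378 mg/L

After mixing, C = (0.1310·0.09200 + 0.01100·3.790) / 0.1420 = 0.05374/0.1420 = 0.3785 mg/L.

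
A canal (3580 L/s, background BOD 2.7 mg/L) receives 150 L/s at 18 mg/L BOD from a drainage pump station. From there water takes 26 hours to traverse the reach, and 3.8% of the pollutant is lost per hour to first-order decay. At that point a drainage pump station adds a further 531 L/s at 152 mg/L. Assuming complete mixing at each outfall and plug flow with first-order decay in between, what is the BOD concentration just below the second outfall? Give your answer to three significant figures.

20.0 mg/L

Flow-weighted average: C = (3580·2.700 + 150.0·18.00) / 3730 = 12370/3730 = 3.315 mg/L; combined flow 3730 L/s.
3.8%/h lost → k = −ln(1 − 0.038) = 0.03874 h⁻¹.
First-order decay: C = 3.315·exp(−k·t) = 3.315·0.3652 = 1.211 mg/L.
At the second outfall, C = (3730·1.211 + 531.0·152.0) / (3730 + 531.0) = 20.00 mg/L.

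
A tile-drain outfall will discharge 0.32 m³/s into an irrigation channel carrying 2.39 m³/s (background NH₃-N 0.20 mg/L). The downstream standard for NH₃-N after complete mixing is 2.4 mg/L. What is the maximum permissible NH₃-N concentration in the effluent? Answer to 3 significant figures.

At the limit, (Qr·Cr + Qe·Cₑ)/(Qr + Qe) = 2.4:
Cₑ = (2.710·2.4 − 2.390·0.2000) / 0.3200 = 18.83 mg/L.

18.8 mg/L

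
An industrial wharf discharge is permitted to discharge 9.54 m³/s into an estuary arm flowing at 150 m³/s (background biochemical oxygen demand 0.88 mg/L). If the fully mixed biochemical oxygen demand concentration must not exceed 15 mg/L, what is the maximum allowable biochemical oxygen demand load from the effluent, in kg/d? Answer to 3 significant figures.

195000 kg/d

Mass balance at the limit: 150.0·0.8800 + 9.540·Cₑ = 159.5·15 → Cₑ = 237.0 mg/L.
Load = 9.540 m³/s × 237.0 g/m³ × 86 400 s/d = 195400 kg/d.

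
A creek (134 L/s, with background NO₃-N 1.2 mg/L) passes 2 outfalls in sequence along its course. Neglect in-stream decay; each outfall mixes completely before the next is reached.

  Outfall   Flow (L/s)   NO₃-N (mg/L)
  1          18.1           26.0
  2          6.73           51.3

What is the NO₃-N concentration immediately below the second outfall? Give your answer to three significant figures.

6.15 mg/L

Outfall 1: combined Q = 152.1 L/s; C = (134.0·1.200 + 18.10·26.00)/152.1 = 4.151 mg/L.
Outfall 2: combined Q = 158.8 L/s; C = (152.1·4.151 + 6.730·51.30)/158.8 = 6.149 mg/L.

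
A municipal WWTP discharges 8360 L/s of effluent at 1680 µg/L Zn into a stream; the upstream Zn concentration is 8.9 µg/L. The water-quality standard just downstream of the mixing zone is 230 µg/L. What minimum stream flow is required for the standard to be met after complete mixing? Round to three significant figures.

Set C_mix = 230: (Q·8.900 + 8360·1680) / (Q + 8360) = 230
→ Q = 8360·(1680 − 230)/(230 − 8.900) = 54830 L/s.

54800 L/s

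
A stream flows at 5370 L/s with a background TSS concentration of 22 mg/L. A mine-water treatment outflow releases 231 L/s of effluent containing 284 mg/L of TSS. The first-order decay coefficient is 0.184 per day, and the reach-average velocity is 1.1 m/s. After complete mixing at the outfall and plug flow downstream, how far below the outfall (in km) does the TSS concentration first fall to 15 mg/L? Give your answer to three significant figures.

Mixed concentration C = ΣQC/ΣQ = (5370·22.00 + 231.0·284.0) / 5601 = 183700/5601 = 32.81 mg/L.
Set 32.81·exp(−k·t) = 15 → t = ln(32.81/15)/k = 367500 s = 102.1 h.
Distance = v·t = 1.1·367500 = 404200 m = 404.2 km.

404 km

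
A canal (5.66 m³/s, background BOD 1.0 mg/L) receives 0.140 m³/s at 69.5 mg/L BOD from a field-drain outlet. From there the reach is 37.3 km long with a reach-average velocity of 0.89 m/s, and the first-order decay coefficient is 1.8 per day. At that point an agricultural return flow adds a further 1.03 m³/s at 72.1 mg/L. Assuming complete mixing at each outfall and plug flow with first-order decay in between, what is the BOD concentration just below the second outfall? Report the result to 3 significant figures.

11.8 mg/L

Conservation of mass: C = (5.660·1.000 + 0.1400·69.50) / 5.800 = 15.39/5.800 = 2.653 mg/L; combined flow 5.800 m³/s.
Travel time t = 37.3·1000 / 0.89 = 41910 s = 11.64 h.
After decay, C = 2.653 × e^(−kt) = 2.653 × 0.4176 = 1.108 mg/L.
At the second outfall, C = (5.800·1.108 + 1.030·72.10) / (5.800 + 1.030) = 11.81 mg/L.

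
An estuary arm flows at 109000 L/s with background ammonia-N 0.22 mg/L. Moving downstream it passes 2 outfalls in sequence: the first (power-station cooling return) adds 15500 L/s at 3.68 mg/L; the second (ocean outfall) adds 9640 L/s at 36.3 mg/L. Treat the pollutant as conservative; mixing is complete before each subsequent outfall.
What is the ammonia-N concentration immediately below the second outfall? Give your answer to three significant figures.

Below outfall 1: Q → 124500 L/s, C = (109000·0.2200 + 15500·3.680)/124500 = 0.6508 mg/L.
Below outfall 2: Q → 134100 L/s, C = (124500·0.6508 + 9640·36.30)/134100 = 3.213 mg/L.

3.21 mg/L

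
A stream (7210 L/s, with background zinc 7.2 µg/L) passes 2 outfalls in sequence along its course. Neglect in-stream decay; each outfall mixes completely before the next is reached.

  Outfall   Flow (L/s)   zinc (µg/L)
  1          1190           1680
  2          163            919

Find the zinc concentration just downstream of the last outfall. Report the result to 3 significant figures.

Below outfall 1: Q → 8400 L/s, C = (7210·7.200 + 1190·1680)/8400 = 244.2 µg/L.
Below outfall 2: Q → 8563 L/s, C = (8400·244.2 + 163.0·919.0)/8563 = 257.0 µg/L.

257 µg/L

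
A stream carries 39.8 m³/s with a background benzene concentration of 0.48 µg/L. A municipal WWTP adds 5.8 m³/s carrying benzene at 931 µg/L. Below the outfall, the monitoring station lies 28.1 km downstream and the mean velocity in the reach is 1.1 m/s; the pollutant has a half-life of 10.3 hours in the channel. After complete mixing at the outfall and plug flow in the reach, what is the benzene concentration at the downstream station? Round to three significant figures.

73.7 µg/L

Flow-weighted average: C = (39.80·0.4800 + 5.800·931.0) / 45.60 = 5419/45.60 = 118.8 µg/L.
Travel time t = 28.1·1000 / 1.1 = 25550 s = 7.096 h.
Half-life 10.3 h → k = ln 2 / 10.3 = 0.06730 h⁻¹ = 1.615 d⁻¹.
After decay, C = 118.8 × e^(−kt) = 118.8 × 0.6203 = 73.72 µg/L.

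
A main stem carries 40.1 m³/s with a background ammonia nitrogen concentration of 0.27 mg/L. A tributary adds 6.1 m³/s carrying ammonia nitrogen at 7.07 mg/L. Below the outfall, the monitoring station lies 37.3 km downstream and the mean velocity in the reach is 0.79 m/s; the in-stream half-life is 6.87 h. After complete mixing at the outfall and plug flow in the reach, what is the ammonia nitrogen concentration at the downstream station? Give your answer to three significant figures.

0.311 mg/L

Flow-weighted average: C = (40.10·0.2700 + 6.100·7.070) / 46.20 = 53.95/46.20 = 1.168 mg/L.
Travel time t = 37.3·1000 / 0.79 = 47220 s = 13.12 h.
Half-life 6.87 h → k = ln 2 / 6.87 = 0.1009 h⁻¹ = 2.421 d⁻¹.
Applying C = C₀e^(−kt): 1.168 × 0.2663 = 0.3110 mg/L.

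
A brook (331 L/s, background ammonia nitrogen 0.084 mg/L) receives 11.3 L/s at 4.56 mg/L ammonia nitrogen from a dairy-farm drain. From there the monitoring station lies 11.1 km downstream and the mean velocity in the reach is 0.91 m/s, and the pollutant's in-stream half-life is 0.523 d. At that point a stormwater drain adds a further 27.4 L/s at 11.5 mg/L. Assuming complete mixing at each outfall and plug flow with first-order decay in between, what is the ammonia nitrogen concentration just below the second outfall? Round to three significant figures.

1.03 mg/L

After mixing, C = (331.0·0.08400 + 11.30·4.560) / 342.3 = 79.33/342.3 = 0.2318 mg/L; combined flow 342.3 L/s.
Travel time t = 11.1·1000 / 0.91 = 12200 s = 3.388 h.
Half-life 0.523 d → k = ln 2 / 0.523 = 1.325 d⁻¹.
Applying C = C₀e^(−kt): 0.2318 × 0.8294 = 0.1922 mg/L.
At the second outfall, C = (342.3·0.1922 + 27.40·11.50) / (342.3 + 27.40) = 1.030 mg/L.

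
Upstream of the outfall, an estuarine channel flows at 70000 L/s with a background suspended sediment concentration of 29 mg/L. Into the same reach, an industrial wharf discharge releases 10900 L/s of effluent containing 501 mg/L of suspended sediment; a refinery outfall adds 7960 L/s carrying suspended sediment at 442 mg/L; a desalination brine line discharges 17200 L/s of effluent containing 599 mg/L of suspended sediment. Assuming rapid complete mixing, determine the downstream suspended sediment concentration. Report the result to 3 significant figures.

201 mg/L

After mixing, C = (70000·29.00 + 10900·501.0 + 7960·442.0 + 17200·599.0) / 106100 = 21310000/106100 = 200.9 mg/L.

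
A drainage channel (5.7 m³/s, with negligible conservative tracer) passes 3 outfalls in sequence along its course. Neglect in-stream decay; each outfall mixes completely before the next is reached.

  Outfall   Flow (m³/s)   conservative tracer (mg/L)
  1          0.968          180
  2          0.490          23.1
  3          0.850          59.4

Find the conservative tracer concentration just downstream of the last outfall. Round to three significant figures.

Outfall 1: combined Q = 6.668 m³/s; C = (5.700·0 + 0.9680·180.0)/6.668 = 26.13 mg/L.
Outfall 2: combined Q = 7.158 m³/s; C = (6.668·26.13 + 0.4900·23.10)/7.158 = 25.92 mg/L.
Outfall 3: combined Q = 8.008 m³/s; C = (7.158·25.92 + 0.8500·59.40)/8.008 = 29.48 mg/L.

29.5 mg/L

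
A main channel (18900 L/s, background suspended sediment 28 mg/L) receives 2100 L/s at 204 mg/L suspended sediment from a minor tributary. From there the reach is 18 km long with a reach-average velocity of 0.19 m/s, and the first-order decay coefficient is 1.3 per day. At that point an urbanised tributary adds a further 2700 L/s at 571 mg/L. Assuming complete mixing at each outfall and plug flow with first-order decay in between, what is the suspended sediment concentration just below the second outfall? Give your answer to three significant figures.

Conservation of mass: C = (18900·28.00 + 2100·204.0) / 21000 = 957600/21000 = 45.60 mg/L; combined flow 21000 L/s.
Travel time t = 18·1000 / 0.19 = 94740 s = 26.32 h.
Decay over the reach: 45.60·exp(−kt) = 45.60·0.2404 = 10.96 mg/L.
Second outfall: C = (21000·10.96 + 2700·571.0)/23700 = 74.76 mg/L.

74.8 mg/L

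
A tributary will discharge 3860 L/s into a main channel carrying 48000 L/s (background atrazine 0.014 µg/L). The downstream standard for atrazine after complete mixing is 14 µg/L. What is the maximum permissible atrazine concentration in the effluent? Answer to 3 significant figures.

188 µg/L

At the limit, (Qr·Cr + Qe·Cₑ)/(Qr + Qe) = 14:
Cₑ = (51860·14 − 48000·0.01400) / 3860 = 187.9 µg/L.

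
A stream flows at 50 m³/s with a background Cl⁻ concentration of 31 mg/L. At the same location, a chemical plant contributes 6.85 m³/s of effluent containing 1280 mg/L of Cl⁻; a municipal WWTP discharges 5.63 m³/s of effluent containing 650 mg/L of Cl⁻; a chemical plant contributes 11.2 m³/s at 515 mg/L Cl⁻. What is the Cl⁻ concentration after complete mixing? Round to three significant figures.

After mixing, C = (50.00·31.00 + 6.850·1280 + 5.630·650.0 + 11.20·515.0) / 73.68 = 19750/73.68 = 268.0 mg/L.

268 mg/L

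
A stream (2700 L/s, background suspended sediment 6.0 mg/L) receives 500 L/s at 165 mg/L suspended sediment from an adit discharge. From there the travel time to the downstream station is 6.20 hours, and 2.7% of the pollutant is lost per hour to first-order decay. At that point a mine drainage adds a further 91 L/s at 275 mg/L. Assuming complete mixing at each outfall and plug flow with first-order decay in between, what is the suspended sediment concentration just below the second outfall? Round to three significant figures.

Mass balance: C = (2700·6.000 + 500.0·165.0) / 3200 = 98700/3200 = 30.84 mg/L; combined flow 3200 L/s.
2.7%/h lost → k = −ln(1 − 0.027) = 0.02737 h⁻¹.
After decay, C = 30.84 × e^(−kt) = 30.84 × 0.8439 = 26.03 mg/L.
At the second outfall, C = (3200·26.03 + 91.00·275.0) / (3200 + 91.00) = 32.91 mg/L.

32.9 mg/L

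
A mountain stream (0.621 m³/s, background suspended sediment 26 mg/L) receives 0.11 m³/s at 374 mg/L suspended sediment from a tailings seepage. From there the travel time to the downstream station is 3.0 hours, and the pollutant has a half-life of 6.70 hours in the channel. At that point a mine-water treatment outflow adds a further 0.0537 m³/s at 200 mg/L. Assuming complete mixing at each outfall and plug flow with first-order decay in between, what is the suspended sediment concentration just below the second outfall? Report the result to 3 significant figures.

After mixing, C = (0.6210·26.00 + 0.1100·374.0) / 0.7310 = 57.29/0.7310 = 78.37 mg/L; combined flow 0.7310 m³/s.
Half-life 6.70 h → k = ln 2 / 6.70 = 0.1035 h⁻¹ = 2.483 d⁻¹.
After decay, C = 78.37 × e^(−kt) = 78.37 × 0.7332 = 57.46 mg/L.
At the second outfall, C = (0.7310·57.46 + 0.05370·200.0) / (0.7310 + 0.05370) = 67.21 mg/L.

67.2 mg/L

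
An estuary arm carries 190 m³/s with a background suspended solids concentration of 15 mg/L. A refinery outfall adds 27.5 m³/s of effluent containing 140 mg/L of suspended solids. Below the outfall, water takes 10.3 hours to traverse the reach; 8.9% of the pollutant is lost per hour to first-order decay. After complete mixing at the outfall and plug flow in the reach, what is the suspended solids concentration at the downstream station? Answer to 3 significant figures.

11.8 mg/L

Flow-weighted average: C = (190.0·15.00 + 27.50·140.0) / 217.5 = 6700/217.5 = 30.80 mg/L.
8.9%/h lost → k = −ln(1 − 0.089) = 0.09321 h⁻¹.
Applying C = C₀e^(−kt): 30.80 × 0.3829 = 11.79 mg/L.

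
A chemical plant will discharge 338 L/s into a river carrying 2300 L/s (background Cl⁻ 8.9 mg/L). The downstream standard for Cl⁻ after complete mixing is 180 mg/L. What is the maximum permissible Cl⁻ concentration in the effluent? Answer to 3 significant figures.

At the limit, (Qr·Cr + Qe·Cₑ)/(Qr + Qe) = 180:
Cₑ = (2638·180 − 2300·8.900) / 338.0 = 1344 mg/L.

1340 mg/L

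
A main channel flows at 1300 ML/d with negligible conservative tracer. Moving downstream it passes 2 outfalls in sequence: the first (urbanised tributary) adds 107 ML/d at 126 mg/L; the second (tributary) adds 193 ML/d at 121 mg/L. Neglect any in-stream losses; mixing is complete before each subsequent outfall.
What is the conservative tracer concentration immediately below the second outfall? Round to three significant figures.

After outfall 1: Q = 1300 + 107.0 = 1407 ML/d; C = (1300·0 + 107.0·126.0)/1407 = 9.582 mg/L.
After outfall 2: Q = 1407 + 193.0 = 1600 ML/d; C = (1407·9.582 + 193.0·121.0)/1600 = 23.02 mg/L.

23.0 mg/L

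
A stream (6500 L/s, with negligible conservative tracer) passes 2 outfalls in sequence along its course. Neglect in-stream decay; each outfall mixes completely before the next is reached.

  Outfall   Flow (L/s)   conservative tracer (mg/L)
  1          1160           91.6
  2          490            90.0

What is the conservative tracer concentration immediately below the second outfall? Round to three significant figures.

18.4 mg/L

After outfall 1: Q = 6500 + 1160 = 7660 L/s; C = (6500·0 + 1160·91.60)/7660 = 13.87 mg/L.
After outfall 2: Q = 7660 + 490.0 = 8150 L/s; C = (7660·13.87 + 490.0·90.00)/8150 = 18.45 mg/L.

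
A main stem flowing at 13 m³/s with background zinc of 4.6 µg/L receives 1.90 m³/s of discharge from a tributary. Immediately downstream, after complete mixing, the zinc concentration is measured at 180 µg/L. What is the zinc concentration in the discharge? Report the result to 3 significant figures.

1380 µg/L

Mass balance: 13.00·4.600 + 1.900·Cₑ = 14.90·180.0
→ Cₑ = (14.90·180.0 − 13.00·4.600) / 1.900 = 1380 µg/L.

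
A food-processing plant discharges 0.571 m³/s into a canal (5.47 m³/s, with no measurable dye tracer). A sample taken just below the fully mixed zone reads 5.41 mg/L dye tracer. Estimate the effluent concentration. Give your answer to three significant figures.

57.2 mg/L

Mass balance: 5.470·0 + 0.5710·Cₑ = 6.041·5.410
→ Cₑ = (6.041·5.410 − 5.470·0) / 0.5710 = 57.24 mg/L.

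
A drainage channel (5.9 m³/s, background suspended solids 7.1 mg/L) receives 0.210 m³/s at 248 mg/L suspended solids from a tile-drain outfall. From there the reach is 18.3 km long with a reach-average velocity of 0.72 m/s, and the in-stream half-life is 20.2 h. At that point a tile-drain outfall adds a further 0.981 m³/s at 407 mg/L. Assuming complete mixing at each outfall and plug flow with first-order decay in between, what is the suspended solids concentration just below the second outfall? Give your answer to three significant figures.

66.7 mg/L

Mass balance: C = (5.900·7.100 + 0.2100·248.0) / 6.110 = 93.97/6.110 = 15.38 mg/L; combined flow 6.110 m³/s.
Travel time t = 18.3·1000 / 0.72 = 25420 s = 7.060 h.
Half-life 20.2 h → k = ln 2 / 20.2 = 0.03431 h⁻¹ = 0.8235 d⁻¹.
First-order decay: C = 15.38·exp(−k·t) = 15.38·0.7848 = 12.07 mg/L.
At the second outfall, C = (6.110·12.07 + 0.9810·407.0) / (6.110 + 0.9810) = 66.71 mg/L.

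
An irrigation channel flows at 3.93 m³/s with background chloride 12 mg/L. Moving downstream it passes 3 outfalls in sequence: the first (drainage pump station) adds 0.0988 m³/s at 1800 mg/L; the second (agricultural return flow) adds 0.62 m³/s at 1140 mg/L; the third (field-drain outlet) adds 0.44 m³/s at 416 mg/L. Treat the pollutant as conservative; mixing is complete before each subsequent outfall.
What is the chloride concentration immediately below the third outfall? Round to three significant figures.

219 mg/L

After outfall 1: Q = 3.930 + 0.09880 = 4.029 m³/s; C = (3.930·12.00 + 0.09880·1800)/4.029 = 55.85 mg/L.
After outfall 2: Q = 4.029 + 0.6200 = 4.649 m³/s; C = (4.029·55.85 + 0.6200·1140)/4.649 = 200.4 mg/L.
After outfall 3: Q = 4.649 + 0.4400 = 5.089 m³/s; C = (4.649·200.4 + 0.4400·416.0)/5.089 = 219.1 mg/L.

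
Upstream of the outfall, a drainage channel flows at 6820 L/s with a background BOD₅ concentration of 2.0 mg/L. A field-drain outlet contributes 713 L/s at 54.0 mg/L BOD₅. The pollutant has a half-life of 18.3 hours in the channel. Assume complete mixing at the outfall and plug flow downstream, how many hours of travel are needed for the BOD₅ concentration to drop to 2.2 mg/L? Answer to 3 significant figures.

Flow-weighted average: C = (6820·2.000 + 713.0·54.00) / 7533 = 52140/7533 = 6.922 mg/L.
Half-life 18.3 h → k = ln 2 / 18.3 = 0.03788 h⁻¹ = 0.9090 d⁻¹.
6.922·exp(−k·t) = 2.2 → t = ln(6.922/2.2)/k = 108900 s = 30.26 h.

30.3 h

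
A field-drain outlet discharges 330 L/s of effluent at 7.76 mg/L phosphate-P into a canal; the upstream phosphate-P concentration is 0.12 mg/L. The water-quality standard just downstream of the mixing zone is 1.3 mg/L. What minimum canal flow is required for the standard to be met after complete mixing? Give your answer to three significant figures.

1810 L/s

Set C_mix = 1.3: (Q·0.1200 + 330.0·7.760) / (Q + 330.0) = 1.3
→ Q = 330.0·(7.760 − 1.3)/(1.3 − 0.1200) = 1807 L/s.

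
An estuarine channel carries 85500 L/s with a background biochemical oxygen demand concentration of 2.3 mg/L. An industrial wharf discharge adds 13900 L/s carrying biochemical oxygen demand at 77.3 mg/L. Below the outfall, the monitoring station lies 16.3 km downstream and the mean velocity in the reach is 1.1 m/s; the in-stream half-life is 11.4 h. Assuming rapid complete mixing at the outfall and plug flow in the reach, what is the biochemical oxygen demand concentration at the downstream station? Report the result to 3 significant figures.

Mixed concentration C = ΣQC/ΣQ = (85500·2.300 + 13900·77.30) / 99400 = 1271000/99400 = 12.79 mg/L.
Travel time t = 16.3·1000 / 1.1 = 14820 s = 4.116 h.
Half-life 11.4 h → k = ln 2 / 11.4 = 0.06080 h⁻¹ = 1.459 d⁻¹.
After decay, C = 12.79 × e^(−kt) = 12.79 × 0.7786 = 9.957 mg/L.

9.96 mg/L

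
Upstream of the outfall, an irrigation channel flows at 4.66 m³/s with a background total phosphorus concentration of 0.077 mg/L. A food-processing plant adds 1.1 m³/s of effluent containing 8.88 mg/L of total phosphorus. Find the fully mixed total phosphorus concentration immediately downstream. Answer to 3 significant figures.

Conservation of mass: C = (4.660·0.07700 + 1.100·8.880) / 5.760 = 10.13/5.760 = 1.758 mg/L.

1.76 mg/L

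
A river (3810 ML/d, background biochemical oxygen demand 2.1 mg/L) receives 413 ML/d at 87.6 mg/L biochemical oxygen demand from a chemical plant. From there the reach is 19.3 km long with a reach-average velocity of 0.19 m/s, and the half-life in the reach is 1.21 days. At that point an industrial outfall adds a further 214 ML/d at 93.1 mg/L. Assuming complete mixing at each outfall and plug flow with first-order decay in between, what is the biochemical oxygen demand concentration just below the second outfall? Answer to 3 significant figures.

9.57 mg/L

Mass balance: C = (3810·2.100 + 413.0·87.60) / 4223 = 44180/4223 = 10.46 mg/L; combined flow 4223 ML/d.
Travel time t = 19.3·1000 / 0.19 = 101600 s = 28.22 h.
Half-life 1.21 d → k = ln 2 / 1.21 = 0.5728 d⁻¹.
Applying C = C₀e^(−kt): 10.46 × 0.5099 = 5.335 mg/L.
Second outfall: C = (4223·5.335 + 214.0·93.10)/4437 = 9.568 mg/L.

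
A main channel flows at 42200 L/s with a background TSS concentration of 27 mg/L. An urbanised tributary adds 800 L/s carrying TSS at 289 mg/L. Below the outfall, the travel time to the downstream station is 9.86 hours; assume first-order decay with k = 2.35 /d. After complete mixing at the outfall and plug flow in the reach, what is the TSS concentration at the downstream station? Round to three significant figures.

12.1 mg/L

After mixing, C = (42200·27.00 + 800.0·289.0) / 43000 = 1371000/43000 = 31.87 mg/L.
Applying C = C₀e^(−kt): 31.87 × 0.3808 = 12.14 mg/L.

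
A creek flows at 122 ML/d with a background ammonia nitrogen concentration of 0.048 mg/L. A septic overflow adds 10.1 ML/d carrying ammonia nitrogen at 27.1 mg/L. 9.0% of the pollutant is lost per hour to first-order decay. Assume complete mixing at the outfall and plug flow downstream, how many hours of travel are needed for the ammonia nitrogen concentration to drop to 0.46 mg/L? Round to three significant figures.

After mixing, C = (122.0·0.04800 + 10.10·27.10) / 132.1 = 279.6/132.1 = 2.116 mg/L.
9.0%/h lost → k = −ln(1 − 0.09) = 0.09431 h⁻¹.
2.116·exp(−k·t) = 0.46 → t = ln(2.116/0.46)/k = 58260 s = 16.18 h.

16.2 h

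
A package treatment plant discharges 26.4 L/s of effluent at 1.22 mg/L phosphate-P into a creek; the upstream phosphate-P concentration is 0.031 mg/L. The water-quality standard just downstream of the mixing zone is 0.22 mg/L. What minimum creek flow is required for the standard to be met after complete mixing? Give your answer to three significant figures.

140 L/s

Set C_mix = 0.22: (Q·0.03100 + 26.40·1.220) / (Q + 26.40) = 0.22
→ Q = 26.40·(1.220 − 0.22)/(0.22 − 0.03100) = 139.7 L/s.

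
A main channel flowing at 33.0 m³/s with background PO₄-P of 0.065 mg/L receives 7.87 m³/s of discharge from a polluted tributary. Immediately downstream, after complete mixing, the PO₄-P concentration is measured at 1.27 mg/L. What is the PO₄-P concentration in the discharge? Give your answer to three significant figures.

Mass balance: 33.00·0.06500 + 7.870·Cₑ = 40.87·1.270
→ Cₑ = (40.87·1.270 − 33.00·0.06500) / 7.870 = 6.323 mg/L.

6.32 mg/L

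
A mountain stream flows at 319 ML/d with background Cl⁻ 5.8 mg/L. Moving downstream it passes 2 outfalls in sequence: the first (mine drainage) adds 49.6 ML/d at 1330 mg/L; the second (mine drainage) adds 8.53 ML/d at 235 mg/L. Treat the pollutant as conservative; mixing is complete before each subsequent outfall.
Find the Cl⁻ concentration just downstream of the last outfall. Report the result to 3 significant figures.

185 mg/L

After outfall 1: Q = 319.0 + 49.60 = 368.6 ML/d; C = (319.0·5.800 + 49.60·1330)/368.6 = 184.0 mg/L.
After outfall 2: Q = 368.6 + 8.530 = 377.1 ML/d; C = (368.6·184.0 + 8.530·235.0)/377.1 = 185.1 mg/L.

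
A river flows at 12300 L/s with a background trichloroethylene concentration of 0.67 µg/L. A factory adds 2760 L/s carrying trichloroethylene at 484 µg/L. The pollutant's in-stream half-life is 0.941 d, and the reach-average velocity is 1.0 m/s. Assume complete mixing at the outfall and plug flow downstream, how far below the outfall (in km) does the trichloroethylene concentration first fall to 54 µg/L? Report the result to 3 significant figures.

58.9 km

Flow-weighted average: C = (12300·0.6700 + 2760·484.0) / 15060 = 1344000/15060 = 89.25 µg/L.
Half-life 0.941 d → k = ln 2 / 0.941 = 0.7366 d⁻¹.
Set 89.25·exp(−k·t) = 54 → t = ln(89.25/54)/k = 58930 s = 16.37 h.
Distance = v·t = 1.0·58930 = 58930 m = 58.93 km.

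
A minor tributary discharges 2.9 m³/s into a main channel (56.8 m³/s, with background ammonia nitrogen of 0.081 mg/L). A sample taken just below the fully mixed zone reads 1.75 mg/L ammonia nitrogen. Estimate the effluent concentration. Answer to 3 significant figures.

34.4 mg/L

Mass balance: 56.80·0.08100 + 2.900·Cₑ = 59.70·1.750
→ Cₑ = (59.70·1.750 − 56.80·0.08100) / 2.900 = 34.44 mg/L.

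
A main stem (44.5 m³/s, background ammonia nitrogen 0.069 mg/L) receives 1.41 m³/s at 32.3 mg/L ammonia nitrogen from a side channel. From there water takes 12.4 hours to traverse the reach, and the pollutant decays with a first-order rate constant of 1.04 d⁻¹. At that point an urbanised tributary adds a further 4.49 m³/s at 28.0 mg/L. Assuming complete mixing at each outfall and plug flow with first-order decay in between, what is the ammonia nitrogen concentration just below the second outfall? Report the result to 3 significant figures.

Conservation of mass: C = (44.50·0.06900 + 1.410·32.30) / 45.91 = 48.61/45.91 = 1.059 mg/L; combined flow 45.91 m³/s.
After decay, C = 1.059 × e^(−kt) = 1.059 × 0.5843 = 0.6187 mg/L.
Second outfall: C = (45.91·0.6187 + 4.490·28.00)/50.40 = 3.058 mg/L.

3.06 mg/L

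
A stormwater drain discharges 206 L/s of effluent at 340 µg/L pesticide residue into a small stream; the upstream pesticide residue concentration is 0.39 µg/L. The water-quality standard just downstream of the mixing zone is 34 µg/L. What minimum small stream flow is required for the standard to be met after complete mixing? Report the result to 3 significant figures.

Set C_mix = 34: (Q·0.3900 + 206.0·340.0) / (Q + 206.0) = 34
→ Q = 206.0·(340.0 − 34)/(34 − 0.3900) = 1876 L/s.

1880 L/s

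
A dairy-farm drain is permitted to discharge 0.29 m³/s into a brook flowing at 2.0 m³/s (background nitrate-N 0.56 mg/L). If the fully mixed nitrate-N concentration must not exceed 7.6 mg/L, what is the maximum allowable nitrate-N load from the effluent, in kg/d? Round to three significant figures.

1410 kg/d

Mass balance at the limit: 2.000·0.5600 + 0.2900·Cₑ = 2.290·7.6 → Cₑ = 56.15 mg/L.
Load = 0.2900 m³/s × 56.15 g/m³ × 86 400 s/d = 1407 kg/d.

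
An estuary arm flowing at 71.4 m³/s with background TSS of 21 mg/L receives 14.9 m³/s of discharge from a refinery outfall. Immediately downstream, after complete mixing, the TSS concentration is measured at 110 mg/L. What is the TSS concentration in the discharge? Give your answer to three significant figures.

536 mg/L

Mass balance: 71.40·21.00 + 14.90·Cₑ = 86.30·110.0
→ Cₑ = (86.30·110.0 − 71.40·21.00) / 14.90 = 536.5 mg/L.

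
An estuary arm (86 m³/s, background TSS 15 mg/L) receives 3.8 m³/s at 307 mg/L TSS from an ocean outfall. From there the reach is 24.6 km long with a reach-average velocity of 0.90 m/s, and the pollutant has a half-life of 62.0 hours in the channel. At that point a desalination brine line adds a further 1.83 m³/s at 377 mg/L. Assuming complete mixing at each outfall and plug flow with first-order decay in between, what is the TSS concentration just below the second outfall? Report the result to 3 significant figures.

32.2 mg/L

Mass balance: C = (86.00·15.00 + 3.800·307.0) / 89.80 = 2457/89.80 = 27.36 mg/L; combined flow 89.80 m³/s.
Travel time t = 24.6·1000 / 0.90 = 27330 s = 7.593 h.
Half-life 62.0 h → k = ln 2 / 62.0 = 0.01118 h⁻¹ = 0.2683 d⁻¹.
First-order decay: C = 27.36·exp(−k·t) = 27.36·0.9186 = 25.13 mg/L.
Second outfall: C = (89.80·25.13 + 1.830·377.0)/91.63 = 32.16 mg/L.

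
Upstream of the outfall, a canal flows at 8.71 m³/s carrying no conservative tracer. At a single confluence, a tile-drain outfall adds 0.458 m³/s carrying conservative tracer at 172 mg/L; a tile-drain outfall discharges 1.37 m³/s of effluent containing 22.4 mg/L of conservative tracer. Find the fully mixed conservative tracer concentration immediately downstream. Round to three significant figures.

10.4 mg/L

Mass balance: C = (8.710·0 + 0.4580·172.0 + 1.370·22.40) / 10.54 = 109.5/10.54 = 10.39 mg/L.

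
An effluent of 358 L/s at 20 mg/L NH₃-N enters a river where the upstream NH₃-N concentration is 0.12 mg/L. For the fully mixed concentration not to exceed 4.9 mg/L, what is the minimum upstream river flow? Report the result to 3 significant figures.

Set C_mix = 4.9: (Q·0.1200 + 358.0·20.00) / (Q + 358.0) = 4.9
→ Q = 358.0·(20.00 − 4.9)/(4.9 − 0.1200) = 1131 L/s.

1130 L/s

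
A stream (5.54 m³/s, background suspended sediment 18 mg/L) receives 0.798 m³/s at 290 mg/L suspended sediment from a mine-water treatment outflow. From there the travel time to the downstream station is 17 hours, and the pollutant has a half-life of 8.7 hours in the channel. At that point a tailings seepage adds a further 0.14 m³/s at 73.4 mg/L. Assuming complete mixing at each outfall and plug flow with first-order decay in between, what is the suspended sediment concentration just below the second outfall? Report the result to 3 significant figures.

After mixing, C = (5.540·18.00 + 0.7980·290.0) / 6.338 = 331.1/6.338 = 52.25 mg/L; combined flow 6.338 m³/s.
Half-life 8.7 h → k = ln 2 / 8.7 = 0.07967 h⁻¹ = 1.912 d⁻¹.
First-order decay: C = 52.25·exp(−k·t) = 52.25·0.2581 = 13.48 mg/L.
Second outfall: C = (6.338·13.48 + 0.1400·73.40)/6.478 = 14.78 mg/L.

14.8 mg/L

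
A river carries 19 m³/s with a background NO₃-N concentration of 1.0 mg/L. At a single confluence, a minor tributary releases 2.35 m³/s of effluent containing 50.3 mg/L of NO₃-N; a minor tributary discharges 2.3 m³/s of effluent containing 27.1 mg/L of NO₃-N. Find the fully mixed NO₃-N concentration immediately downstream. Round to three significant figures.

8.44 mg/L

Mass balance: C = (19.00·1.000 + 2.350·50.30 + 2.300·27.10) / 23.65 = 199.5/23.65 = 8.437 mg/L.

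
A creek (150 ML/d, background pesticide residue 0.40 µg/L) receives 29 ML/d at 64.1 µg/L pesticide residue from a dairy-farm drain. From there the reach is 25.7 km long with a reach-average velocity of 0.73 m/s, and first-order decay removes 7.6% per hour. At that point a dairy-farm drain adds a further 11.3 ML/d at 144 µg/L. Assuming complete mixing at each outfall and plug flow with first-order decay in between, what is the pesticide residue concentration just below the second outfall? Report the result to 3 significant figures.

13.2 µg/L

Mass balance: C = (150.0·0.4000 + 29.00·64.10) / 179.0 = 1919/179.0 = 10.72 µg/L; combined flow 179.0 ML/d.
Travel time t = 25.7·1000 / 0.73 = 35210 s = 9.779 h.
7.6%/h lost → k = −ln(1 − 0.076) = 0.07904 h⁻¹.
Applying C = C₀e^(−kt): 10.72 × 0.4616 = 4.949 µg/L.
At the second outfall, C = (179.0·4.949 + 11.30·144.0) / (179.0 + 11.30) = 13.21 µg/L.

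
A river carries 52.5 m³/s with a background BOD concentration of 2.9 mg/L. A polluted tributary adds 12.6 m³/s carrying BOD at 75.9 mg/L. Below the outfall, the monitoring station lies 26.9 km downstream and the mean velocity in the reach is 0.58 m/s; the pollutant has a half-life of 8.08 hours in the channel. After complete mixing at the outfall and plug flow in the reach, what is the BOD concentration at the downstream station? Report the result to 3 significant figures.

5.64 mg/L

Mixed concentration C = ΣQC/ΣQ = (52.50·2.900 + 12.60·75.90) / 65.10 = 1109/65.10 = 17.03 mg/L.
Travel time t = 26.9·1000 / 0.58 = 46380 s = 12.88 h.
Half-life 8.08 h → k = ln 2 / 8.08 = 0.08579 h⁻¹ = 2.059 d⁻¹.
First-order decay: C = 17.03·exp(−k·t) = 17.03·0.3311 = 5.639 mg/L.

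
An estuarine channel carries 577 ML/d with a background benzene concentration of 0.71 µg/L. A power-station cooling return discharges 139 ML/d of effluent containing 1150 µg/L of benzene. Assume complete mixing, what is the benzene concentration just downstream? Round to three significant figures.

Flow-weighted average: C = (577.0·0.7100 + 139.0·1150) / 716.0 = 160300/716.0 = 223.8 µg/L.

224 µg/L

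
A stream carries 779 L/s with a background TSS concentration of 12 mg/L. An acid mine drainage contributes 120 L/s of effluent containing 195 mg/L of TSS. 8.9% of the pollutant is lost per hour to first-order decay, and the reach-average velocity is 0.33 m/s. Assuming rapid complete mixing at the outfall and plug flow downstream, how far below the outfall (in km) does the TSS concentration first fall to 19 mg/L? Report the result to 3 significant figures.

Mass balance: C = (779.0·12.00 + 120.0·195.0) / 899.0 = 32750/899.0 = 36.43 mg/L.
8.9%/h lost → k = −ln(1 − 0.089) = 0.09321 h⁻¹.
Set 36.43·exp(−k·t) = 19 → t = ln(36.43/19)/k = 25140 s = 6.983 h.
Distance = v·t = 0.33·25140 = 8295 m = 8.295 km.

8.30 km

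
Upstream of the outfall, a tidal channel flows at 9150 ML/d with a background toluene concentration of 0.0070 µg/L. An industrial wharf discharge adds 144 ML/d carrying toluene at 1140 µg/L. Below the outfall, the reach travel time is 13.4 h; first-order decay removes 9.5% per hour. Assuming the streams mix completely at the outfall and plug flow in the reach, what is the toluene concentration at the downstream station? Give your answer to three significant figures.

Mass balance: C = (9150·0.007000 + 144.0·1140) / 9294 = 164200/9294 = 17.67 µg/L.
9.5%/h lost → k = −ln(1 − 0.095) = 0.09982 h⁻¹.
After decay, C = 17.67 × e^(−kt) = 17.67 × 0.2625 = 4.638 µg/L.

4.64 µg/L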